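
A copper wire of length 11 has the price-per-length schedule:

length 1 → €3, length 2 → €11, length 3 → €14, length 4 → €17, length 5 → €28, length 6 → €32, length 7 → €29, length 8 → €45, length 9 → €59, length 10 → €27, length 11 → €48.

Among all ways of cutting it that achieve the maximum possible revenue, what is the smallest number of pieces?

2

Build r[k] bottom-up: r[k] = max over allowed piece i of (p[i] + r[k−i]).
r[1] = 3
r[2] = max(3+3, 11+0) = 11
r[3] = max(3+11, 11+3, 14+0) = 14
r[4] = max(3+14, 11+11, 14+3, 17+0) = 22
r[5] = max(3+22, 11+14, 14+11, 17+3, 28+0) = 28
r[6] = max(3+28, 11+22, 14+14, 17+11, 28+3, 32+0) = 33
r[7] = max(3+33, 11+28, 14+22, …, 32+3, 29+0) = 39
r[8] = max(3+39, 11+33, 14+28, …, 29+3, 45+0) = 45
r[9] = max(3+45, 11+39, 14+33, …, 45+3, 59+0) = 59
r[10] = max(3+59, 11+45, 14+39, …, 59+3, 27+0) = 62
r[11] = max(3+62, 11+59, 14+45, …, 27+3, 48+0) = 70
Maximum revenue is €70.
Now minimize piece count subject to staying optimal: for each k, pieces[k] = 1 + min over i with p[i]+r[k−i]=r[k] of pieces[k−i].
pieces[8] = 1
pieces[9] = 1
pieces[10] = 2
pieces[11] = 2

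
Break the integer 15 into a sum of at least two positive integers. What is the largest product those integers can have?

243

Define m[k] = max over 1≤i<k of i · max(k−i, m[k−i]); the inner max lets the remainder stay uncut if that's better.
m[2] = 1*max(1,0) = 1*1 = 1
m[3] = max(1*2, 2*1) = 2
m[4] = max(1*3, 2*2, 3*1) = 4
m[5] = max(1*4, 2*3, 3*2, 4*1) = 6
m[6] = max(1*6, 2*4, 3*3, 4*2, 5*1) = 9
m[7] = max(1*9, 2*6, 3*4, 4*3, 5*2, 6*1) = 12
m[8] = max(1*12, 2*9, 3*6, …, 6*2, 7*1) = 18
m[9] = max(1*18, 2*12, 3*9, …, 7*2, 8*1) = 27
m[10] = max(1*27, 2*18, 3*12, …, 8*2, 9*1) = 36
m[11] = max(1*36, 2*27, 3*18, …, 9*2, 10*1) = 54
m[12] = max(1*54, 2*36, 3*27, …, 10*2, 11*1) = 81
m[13] = max(1*81, 2*54, 3*36, …, 11*2, 12*1) = 108
m[14] = max(1*108, 2*81, 3*54, …, 12*2, 13*1) = 162
m[15] = max(1*162, 2*108, 3*81, …, 13*2, 14*1) = 243
One optimal split: 3 + 3 + 3 + 3 + 3; product 3*3*3*3*3 = 243.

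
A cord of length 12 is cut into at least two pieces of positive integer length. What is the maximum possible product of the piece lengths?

81

Define g[k] = max over 1≤i<k of i · max(k−i, g[k−i]); the inner max lets the remainder stay uncut if that's better.
g[2] = 1×max(1,0) = 1×1 = 1
g[3] = max(1×2, 2×1) = 2
g[4] = max(1×3, 2×2, 3×1) = 4
g[5] = max(1×4, 2×3, 3×2, 4×1) = 6
g[6] = max(1×6, 2×4, 3×3, 4×2, 5×1) = 9
g[7] = max(1×9, 2×6, 3×4, 4×3, 5×2, 6×1) = 12
g[8] = max(1×12, 2×9, 3×6, …, 6×2, 7×1) = 18
g[9] = max(1×18, 2×12, 3×9, …, 7×2, 8×1) = 27
g[10] = max(1×27, 2×18, 3×12, …, 8×2, 9×1) = 36
g[11] = max(1×36, 2×27, 3×18, …, 9×2, 10×1) = 54
g[12] = max(1×54, 2×36, 3×27, …, 10×2, 11×1) = 81
One optimal split: 3 + 3 + 3 + 3; product 3×3×3×3 = 81.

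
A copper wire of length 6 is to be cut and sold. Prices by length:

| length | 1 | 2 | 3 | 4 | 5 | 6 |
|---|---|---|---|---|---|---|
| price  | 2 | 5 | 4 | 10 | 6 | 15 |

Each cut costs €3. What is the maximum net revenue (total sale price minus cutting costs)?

Build net[k] bottom-up: net[k] = max over allowed piece i of (p[i] + net[k−i]) − 3 per cut.
net[1] = 2
net[2] = 5
net[3] = 4  (first piece 1, then net[2]=5)
net[4] = 10
net[5] = 9  (first piece 1, then net[4]=10)
net[6] = 15
Best is to make no cuts and sell whole for €15.

15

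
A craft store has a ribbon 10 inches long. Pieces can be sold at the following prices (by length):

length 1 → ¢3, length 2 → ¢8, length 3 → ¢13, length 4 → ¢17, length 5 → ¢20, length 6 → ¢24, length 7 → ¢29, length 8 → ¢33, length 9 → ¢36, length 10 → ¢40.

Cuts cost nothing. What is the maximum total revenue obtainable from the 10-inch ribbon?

Build best[k] bottom-up: best[k] = max over allowed piece i of (p[i] + best[k−i]).
best[1] = 3
best[2] = max(3+3, 8+0) = 8
best[3] = max(3+8, 8+3, 13+0) = 13
best[4] = max(3+13, 8+8, 13+3, 17+0) = 17
best[5] = max(3+17, 8+13, 13+8, 17+3, 20+0) = 21
best[6] = max(3+21, 8+17, 13+13, 17+8, 20+3, 24+0) = 26
best[7] = max(3+26, 8+21, 13+17, …, 24+3, 29+0) = 30
best[8] = max(3+30, 8+26, 13+21, …, 29+3, 33+0) = 34
best[9] = max(3+34, 8+30, 13+26, …, 33+3, 36+0) = 39
best[10] = max(3+39, 8+34, 13+30, …, 36+3, 40+0) = 43
One optimal cutting: 4 + 3 + 3 → ¢17 + ¢13 + ¢13 = ¢43.

43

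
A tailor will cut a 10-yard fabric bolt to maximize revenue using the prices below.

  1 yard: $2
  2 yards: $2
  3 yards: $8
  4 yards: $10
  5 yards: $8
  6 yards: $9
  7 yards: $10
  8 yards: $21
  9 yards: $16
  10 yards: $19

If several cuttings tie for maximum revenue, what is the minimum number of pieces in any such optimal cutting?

3

Let r[k] be the best obtainable value from length k. For each k, try every first piece i and keep the best of price[i] + r[k−i].
r[1] = 2
r[2] = max(2+2, 2+0) = 4
r[3] = max(2+4, 2+2, 8+0) = 8
r[4] = max(2+8, 2+4, 8+2, 10+0) = 10
r[5] = max(2+10, 2+8, 8+4, 10+2, 8+0) = 12
r[6] = max(2+12, 2+10, 8+8, 10+4, 8+2, 9+0) = 16
r[7] = max(2+16, 2+12, 8+10, …, 9+2, 10+0) = 18
r[8] = max(2+18, 2+16, 8+12, …, 10+2, 21+0) = 21
r[9] = max(2+21, 2+18, 8+16, …, 21+2, 16+0) = 24
r[10] = max(2+24, 2+21, 8+18, …, 16+2, 19+0) = 26
Maximum revenue is $26.
Now minimize piece count subject to staying optimal: for each k, pieces[k] = 1 + min over i with p[i]+r[k−i]=r[k] of pieces[k−i].
pieces[7] = 2
pieces[8] = 1
pieces[9] = 3
pieces[10] = 3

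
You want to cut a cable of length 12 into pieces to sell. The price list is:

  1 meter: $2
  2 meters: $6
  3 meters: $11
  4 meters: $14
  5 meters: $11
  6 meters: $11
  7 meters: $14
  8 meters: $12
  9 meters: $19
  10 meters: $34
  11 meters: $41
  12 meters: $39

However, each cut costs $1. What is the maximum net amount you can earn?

Consider every possible first cut. net[k] is the best of p[i]+net[k−i] over all sellable i≤k, charging 1 whenever i<k.
net[1] = 2
net[2] = max(2+2-1, 6+0) = 6
net[3] = max(2+6-1, 6+2-1, 11+0) = 11
net[4] = max(2+11-1, 6+6-1, 11+2-1, 14+0) = 14
net[5] = max(2+14-1, 6+11-1, 11+6-1, 14+2-1, 11+0) = 16
net[6] = max(2+16-1, 6+14-1, 11+11-1, 14+6-1, 11+2-1, 11+0) = 21
net[7] = max(2+21-1, 6+16-1, 11+14-1, …, 11+2-1, 14+0) = 24
net[8] = max(2+24-1, 6+21-1, 11+16-1, …, 14+2-1, 12+0) = 27
net[9] = max(2+27-1, 6+24-1, 11+21-1, …, 12+2-1, 19+0) = 31
net[10] = max(2+31-1, 6+27-1, 11+24-1, …, 19+2-1, 34+0) = 34
net[11] = max(2+34-1, 6+31-1, 11+27-1, …, 34+2-1, 41+0) = 41
net[12] = max(2+41-1, 6+34-1, 11+31-1, …, 41+2-1, 39+0) = 42
One optimal plan: pieces 11 + 1 (1 cut) → $43 − $1 = $42.

42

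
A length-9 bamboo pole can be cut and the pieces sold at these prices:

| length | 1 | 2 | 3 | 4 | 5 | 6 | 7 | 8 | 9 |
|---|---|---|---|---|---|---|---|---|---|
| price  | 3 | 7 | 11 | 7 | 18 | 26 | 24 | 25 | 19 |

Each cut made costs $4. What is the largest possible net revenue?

Build net[k] bottom-up: net[k] = max over allowed piece i of (p[i] + net[k−i]) − 4 per cut.
net[1] = 3
net[2] = 7
net[3] = 11
net[4] = 10  (first piece 1, then net[3]=11)
net[5] = 18
net[6] = 26
net[7] = 25  (first piece 1, then net[6]=26)
net[8] = 29  (first piece 2, then net[6]=26)
net[9] = 33  (first piece 3, then net[6]=26)
One optimal plan: pieces 6 + 3 (1 cut) → $37 − $4 = $33.

33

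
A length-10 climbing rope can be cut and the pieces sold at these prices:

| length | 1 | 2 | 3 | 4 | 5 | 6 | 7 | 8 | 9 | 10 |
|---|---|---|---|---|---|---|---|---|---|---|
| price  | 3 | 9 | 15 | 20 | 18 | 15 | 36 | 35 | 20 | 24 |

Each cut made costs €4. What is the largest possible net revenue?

47

Consider every possible first cut. net[k] is the best of p[i]+net[k−i] over all sellable i≤k, charging 4 whenever i<k.
net[1] = 3
net[2] = max(3+3-4, 9+0) = 9
net[3] = max(3+9-4, 9+3-4, 15+0) = 15
net[4] = max(3+15-4, 9+9-4, 15+3-4, 20+0) = 20
net[5] = max(3+20-4, 9+15-4, 15+9-4, 20+3-4, 18+0) = 20
net[6] = max(3+20-4, 9+20-4, 15+15-4, 20+9-4, 18+3-4, 15+0) = 26
net[7] = max(3+26-4, 9+20-4, 15+20-4, …, 15+3-4, 36+0) = 36
net[8] = max(3+36-4, 9+26-4, 15+20-4, …, 36+3-4, 35+0) = 36
net[9] = max(3+36-4, 9+36-4, 15+26-4, …, 35+3-4, 20+0) = 41
net[10] = max(3+41-4, 9+36-4, 15+36-4, …, 20+3-4, 24+0) = 47
One optimal plan: pieces 7 + 3 (1 cut) → €51 − €4 = €47.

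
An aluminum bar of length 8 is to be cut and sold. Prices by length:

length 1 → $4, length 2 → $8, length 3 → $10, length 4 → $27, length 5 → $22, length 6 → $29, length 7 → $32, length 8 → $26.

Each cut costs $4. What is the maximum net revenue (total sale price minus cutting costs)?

Consider every possible first cut. r[k] is the best of p[i]+r[k−i] over all sellable i≤k, charging 4 whenever i<k.
r[1] = 4
r[2] = max(4+4-4, 8+0) = 8
r[3] = max(4+8-4, 8+4-4, 10+0) = 10
r[4] = max(4+10-4, 8+8-4, 10+4-4, 27+0) = 27
r[5] = max(4+27-4, 8+10-4, 10+8-4, 27+4-4, 22+0) = 27
r[6] = max(4+27-4, 8+27-4, 10+10-4, 27+8-4, 22+4-4, 29+0) = 31
r[7] = max(4+31-4, 8+27-4, 10+27-4, …, 29+4-4, 32+0) = 33
r[8] = max(4+33-4, 8+31-4, 10+27-4, …, 32+4-4, 26+0) = 50
One optimal plan: pieces 4 + 4 (1 cut) → $54 − $4 = $50.

50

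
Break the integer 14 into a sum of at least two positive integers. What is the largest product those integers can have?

Fill m[k] for k=2..14: at each k try every first piece i and multiply by the better of (k−i) uncut or m[k−i].
m[2] = 1*max(1,0) = 1*1 = 1
m[3] = 1*max(2,1) = 1*2 = 2
m[4] = 2*max(2,1) = 2*2 = 4
m[5] = 2*max(3,2) = 2*3 = 6
m[6] = 3*max(3,2) = 3*3 = 9
m[7] = 2*max(5,6) = 2*6 = 12
m[8] = 2*max(6,9) = 2*9 = 18
m[9] = 3*max(6,9) = 3*9 = 27
m[10] = 2*max(8,18) = 2*18 = 36
m[11] = 2*max(9,27) = 2*27 = 54
m[12] = 3*max(9,27) = 3*27 = 81
m[13] = 2*max(11,54) = 2*54 = 108
m[14] = 2*max(12,81) = 2*81 = 162
One optimal split: 3 + 3 + 3 + 3 + 2; product 3*3*3*3*2 = 162.

162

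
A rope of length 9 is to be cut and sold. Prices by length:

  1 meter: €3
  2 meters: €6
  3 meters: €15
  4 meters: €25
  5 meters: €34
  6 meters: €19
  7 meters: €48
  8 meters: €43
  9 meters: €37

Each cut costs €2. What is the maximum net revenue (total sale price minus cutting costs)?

Build net[k] bottom-up: net[k] = max over allowed piece i of (p[i] + net[k−i]) − 2 per cut.
net[1] = 3
net[2] = 6
net[3] = 15
net[4] = 25
net[5] = 34
net[6] = 35  (first piece 1, then net[5]=34)
net[7] = 48
net[8] = 49  (first piece 1, then net[7]=48)
net[9] = 57  (first piece 4, then net[5]=34)
One optimal plan: pieces 5 + 4 (1 cut) → €59 − €2 = €57.

57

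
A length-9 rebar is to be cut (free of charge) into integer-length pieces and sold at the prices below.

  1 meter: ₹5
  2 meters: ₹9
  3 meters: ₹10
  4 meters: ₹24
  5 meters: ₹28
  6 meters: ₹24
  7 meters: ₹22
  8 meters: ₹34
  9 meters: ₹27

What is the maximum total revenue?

53

Consider every possible first cut. R[k] is the best of p[i]+R[k−i] over all sellable i≤k.
R[1] = 5
R[2] = 10  (first piece 1, then R[1]=5)
R[3] = 15  (first piece 1, then R[2]=10)
R[4] = 24
R[5] = 29  (first piece 1, then R[4]=24)
R[6] = 34  (first piece 1, then R[5]=29)
R[7] = 39  (first piece 1, then R[6]=34)
R[8] = 48  (first piece 4, then R[4]=24)
R[9] = 53  (first piece 1, then R[8]=48)
One optimal cutting: 4 + 4 + 1 → ₹24 + ₹24 + ₹5 = ₹53.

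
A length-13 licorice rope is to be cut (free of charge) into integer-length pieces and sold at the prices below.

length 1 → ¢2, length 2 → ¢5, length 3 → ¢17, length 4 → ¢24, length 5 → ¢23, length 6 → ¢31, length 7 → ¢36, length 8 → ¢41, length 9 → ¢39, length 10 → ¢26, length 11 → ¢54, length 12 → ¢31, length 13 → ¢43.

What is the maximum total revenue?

Consider every possible first cut. r[k] is the best of p[i]+r[k−i] over all sellable i≤k.
r[1] = 2
r[2] = max(2+2, 5+0) = 5
r[3] = max(2+5, 5+2, 17+0) = 17
r[4] = max(2+17, 5+5, 17+2, 24+0) = 24
r[5] = max(2+24, 5+17, 17+5, 24+2, 23+0) = 26
r[6] = max(2+26, 5+24, 17+17, 24+5, 23+2, 31+0) = 34
r[7] = max(2+34, 5+26, 17+24, …, 31+2, 36+0) = 41
r[8] = max(2+41, 5+34, 17+26, …, 36+2, 41+0) = 48
r[9] = max(2+48, 5+41, 17+34, …, 41+2, 39+0) = 51
r[10] = max(2+51, 5+48, 17+41, …, 39+2, 26+0) = 58
r[11] = max(2+58, 5+51, 17+48, …, 26+2, 54+0) = 65
r[12] = max(2+65, 5+58, 17+51, …, 54+2, 31+0) = 72
r[13] = max(2+72, 5+65, 17+58, …, 31+2, 43+0) = 75
One optimal cutting: 4 + 3 + 3 + 3 → ¢24 + ¢17 + ¢17 + ¢17 = ¢75.

75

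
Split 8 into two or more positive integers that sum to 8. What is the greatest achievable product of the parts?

Let prod[k] be the best product for length k (with at least one cut). For each first piece i, the rest contributes max(k−i, prod[k−i]).
prod[2] = 1*max(1,0) = 1*1 = 1
prod[3] = 1*max(2,1) = 1*2 = 2
prod[4] = 2*max(2,1) = 2*2 = 4
prod[5] = 2*max(3,2) = 2*3 = 6
prod[6] = 3*max(3,2) = 3*3 = 9
prod[7] = 2*max(5,6) = 2*6 = 12
prod[8] = 2*max(6,9) = 2*9 = 18
One optimal split: 3 + 3 + 2; product 3*3*2 = 18.

18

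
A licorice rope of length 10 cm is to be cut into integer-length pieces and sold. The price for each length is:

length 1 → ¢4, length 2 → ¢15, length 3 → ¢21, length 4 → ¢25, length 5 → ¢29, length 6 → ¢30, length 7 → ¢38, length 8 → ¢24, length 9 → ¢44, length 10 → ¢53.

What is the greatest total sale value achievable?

75

Let best[k] be the best obtainable value from length k. For each k, try every first piece i and keep the best of price[i] + best[k−i].
best[1] = 4
best[2] = 15
best[3] = 21
best[4] = 30  (first piece 2, then best[2]=15)
best[5] = 36  (first piece 2, then best[3]=21)
best[6] = 45  (first piece 2, then best[4]=30)
best[7] = 51  (first piece 2, then best[5]=36)
best[8] = 60  (first piece 2, then best[6]=45)
best[9] = 66  (first piece 2, then best[7]=51)
best[10] = 75  (first piece 2, then best[8]=60)
One optimal cutting: 2 + 2 + 2 + 2 + 2 → ¢15 + ¢15 + ¢15 + ¢15 + ¢15 = ¢75.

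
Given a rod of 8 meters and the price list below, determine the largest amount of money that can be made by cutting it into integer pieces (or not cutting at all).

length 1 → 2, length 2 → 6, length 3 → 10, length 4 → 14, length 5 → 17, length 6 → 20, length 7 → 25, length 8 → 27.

Consider every possible first cut. R[k] is the best of p[i]+R[k−i] over all sellable i≤k.
R[1] = 2
R[2] = max(2+2, 6+0) = 6
R[3] = max(2+6, 6+2, 10+0) = 10
R[4] = max(2+10, 6+6, 10+2, 14+0) = 14
R[5] = max(2+14, 6+10, 10+6, 14+2, 17+0) = 17
R[6] = max(2+17, 6+14, 10+10, 14+6, 17+2, 20+0) = 20
R[7] = max(2+20, 6+17, 10+14, …, 20+2, 25+0) = 25
R[8] = max(2+25, 6+20, 10+17, …, 25+2, 27+0) = 28
One optimal cutting: 4 + 4 → 14 + 14 = 28.

28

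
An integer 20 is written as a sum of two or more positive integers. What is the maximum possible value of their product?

Let m[k] be the best product for length k (with at least one cut). For each first piece i, the rest contributes max(k−i, m[k−i]).
m[2] = 1·max(1,0) = 1·1 = 1
m[3] = 1·max(2,1) = 1·2 = 2
m[4] = 2·max(2,1) = 2·2 = 4
m[5] = 2·max(3,2) = 2·3 = 6
m[6] = 3·max(3,2) = 3·3 = 9
m[7] = 2·max(5,6) = 2·6 = 12
m[8] = 2·max(6,9) = 2·9 = 18
m[9] = 3·max(6,9) = 3·9 = 27
m[10] = 2·max(8,18) = 2·18 = 36
m[11] = 2·max(9,27) = 2·27 = 54
m[12] = 3·max(9,27) = 3·27 = 81
m[13] = 2·max(11,54) = 2·54 = 108
m[14] = 2·max(12,81) = 2·81 = 162
m[15] = 3·max(12,81) = 3·81 = 243
m[16] = 2·max(14,162) = 2·162 = 324
m[17] = 2·max(15,243) = 2·243 = 486
m[18] = 3·max(15,243) = 3·243 = 729
m[19] = 2·max(17,486) = 2·486 = 972
m[20] = 2·max(18,729) = 2·729 = 1458
One optimal split: 3 + 3 + 3 + 3 + 3 + 3 + 2; product 3·3·3·3·3·3·2 = 1458.

1458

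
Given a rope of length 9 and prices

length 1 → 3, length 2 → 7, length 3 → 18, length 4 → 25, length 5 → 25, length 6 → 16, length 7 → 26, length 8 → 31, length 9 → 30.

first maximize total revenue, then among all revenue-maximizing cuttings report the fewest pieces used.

Consider every possible first cut. r[k] is the best of p[i]+r[k−i] over all sellable i≤k.
r[1] = 3
r[2] = 7
r[3] = 18
r[4] = 25
r[5] = 28  (first piece 1, then r[4]=25)
r[6] = 36  (first piece 3, then r[3]=18)
r[7] = 43  (first piece 3, then r[4]=25)
r[8] = 50  (first piece 4, then r[4]=25)
r[9] = 54  (first piece 3, then r[6]=36)
Maximum revenue is 54.
Now minimize piece count subject to staying optimal: for each k, pieces[k] = 1 + min over i with p[i]+r[k−i]=r[k] of pieces[k−i].
pieces[6] = 2
pieces[7] = 2
pieces[8] = 2
pieces[9] = 3

3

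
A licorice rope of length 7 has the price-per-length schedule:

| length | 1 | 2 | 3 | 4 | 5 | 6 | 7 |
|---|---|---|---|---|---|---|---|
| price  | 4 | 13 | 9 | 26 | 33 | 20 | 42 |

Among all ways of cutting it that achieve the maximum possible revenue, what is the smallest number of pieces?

2

Let r[k] be the best obtainable value from length k. For each k, try every first piece i and keep the best of price[i] + r[k−i].
r[1] = 4
r[2] = 13
r[3] = 17  (first piece 1, then r[2]=13)
r[4] = 26  (first piece 2, then r[2]=13)
r[5] = 33
r[6] = 39  (first piece 2, then r[4]=26)
r[7] = 46  (first piece 2, then r[5]=33)
Maximum revenue is ¢46.
Now minimize piece count subject to staying optimal: for each k, pieces[k] = 1 + min over i with p[i]+r[k−i]=r[k] of pieces[k−i].
pieces[4] = 1
pieces[5] = 1
pieces[6] = 2
pieces[7] = 2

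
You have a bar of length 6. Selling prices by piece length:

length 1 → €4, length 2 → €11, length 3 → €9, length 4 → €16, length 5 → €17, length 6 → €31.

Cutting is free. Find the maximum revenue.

Consider every possible first cut. v[k] is the best of p[i]+v[k−i] over all sellable i≤k.
v[1] = 4
v[2] = 11
v[3] = 15  (first piece 1, then v[2]=11)
v[4] = 22  (first piece 2, then v[2]=11)
v[5] = 26  (first piece 1, then v[4]=22)
v[6] = 33  (first piece 2, then v[4]=22)
One optimal cutting: 2 + 2 + 2 → €11 + €11 + €11 = €33.

33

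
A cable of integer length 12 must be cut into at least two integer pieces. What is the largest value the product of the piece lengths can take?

Fill g[k] for k=2..12: at each k try every first piece i and multiply by the better of (k−i) uncut or g[k−i].
Small cases: g[2]=1, g[3]=2, g[4]=4, g[5]=6, g[6]=9.
g[7] = 2×max(5,6) = 2×6 = 12
g[8] = 2×max(6,9) = 2×9 = 18
g[9] = 3×max(6,9) = 3×9 = 27
g[10] = 2×max(8,18) = 2×18 = 36
g[11] = 2×max(9,27) = 2×27 = 54
g[12] = 3×max(9,27) = 3×27 = 81
One optimal split: 3 + 3 + 3 + 3; product 3×3×3×3 = 81.

81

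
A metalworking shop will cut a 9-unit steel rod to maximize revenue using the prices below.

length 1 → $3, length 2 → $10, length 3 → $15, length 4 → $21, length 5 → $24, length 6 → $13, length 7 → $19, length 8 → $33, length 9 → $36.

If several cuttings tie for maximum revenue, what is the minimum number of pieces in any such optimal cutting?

Build r[k] bottom-up: r[k] = max over allowed piece i of (p[i] + r[k−i]).
r[1] = 3
r[2] = max(3+3, 10+0) = 10
r[3] = max(3+10, 10+3, 15+0) = 15
r[4] = max(3+15, 10+10, 15+3, 21+0) = 21
r[5] = max(3+21, 10+15, 15+10, 21+3, 24+0) = 25
r[6] = max(3+25, 10+21, 15+15, 21+10, 24+3, 13+0) = 31
r[7] = max(3+31, 10+25, 15+21, …, 13+3, 19+0) = 36
r[8] = max(3+36, 10+31, 15+25, …, 19+3, 33+0) = 42
r[9] = max(3+42, 10+36, 15+31, …, 33+3, 36+0) = 46
Maximum revenue is $46.
Now minimize piece count subject to staying optimal: for each k, pieces[k] = 1 + min over i with p[i]+r[k−i]=r[k] of pieces[k−i].
pieces[6] = 2
pieces[7] = 2
pieces[8] = 2
pieces[9] = 3

3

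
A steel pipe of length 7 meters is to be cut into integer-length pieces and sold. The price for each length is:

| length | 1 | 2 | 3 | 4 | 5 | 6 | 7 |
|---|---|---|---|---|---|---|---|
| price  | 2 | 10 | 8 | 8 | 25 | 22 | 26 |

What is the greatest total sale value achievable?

Build v[k] bottom-up: v[k] = max over allowed piece i of (p[i] + v[k−i]).
v[1] = 2
v[2] = 10
v[3] = 12  (first piece 1, then v[2]=10)
v[4] = 20  (first piece 2, then v[2]=10)
v[5] = 25
v[6] = 30  (first piece 2, then v[4]=20)
v[7] = 35  (first piece 2, then v[5]=25)
One optimal cutting: 5 + 2 → $25 + $10 = $35.

35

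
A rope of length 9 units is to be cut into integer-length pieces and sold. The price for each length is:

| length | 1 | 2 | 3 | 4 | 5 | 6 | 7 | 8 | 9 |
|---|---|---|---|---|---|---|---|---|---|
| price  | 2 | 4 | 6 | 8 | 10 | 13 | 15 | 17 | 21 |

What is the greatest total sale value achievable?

Let r[k] be the best obtainable value from length k. For each k, try every first piece i and keep the best of price[i] + r[k−i].
r[1] = 2
r[2] = max(2+2, 4+0) = 4
r[3] = max(2+4, 4+2, 6+0) = 6
r[4] = max(2+6, 4+4, 6+2, 8+0) = 8
r[5] = max(2+8, 4+6, 6+4, 8+2, 10+0) = 10
r[6] = max(2+10, 4+8, 6+6, 8+4, 10+2, 13+0) = 13
r[7] = max(2+13, 4+10, 6+8, …, 13+2, 15+0) = 15
r[8] = max(2+15, 4+13, 6+10, …, 15+2, 17+0) = 17
r[9] = max(2+17, 4+15, 6+13, …, 17+2, 21+0) = 21
Best is to sell the whole 9-unit piece uncut for €21.

21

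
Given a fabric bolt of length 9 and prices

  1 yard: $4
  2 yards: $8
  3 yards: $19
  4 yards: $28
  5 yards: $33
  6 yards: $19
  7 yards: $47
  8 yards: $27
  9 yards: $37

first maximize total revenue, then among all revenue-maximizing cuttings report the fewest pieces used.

Build r[k] bottom-up: r[k] = max over allowed piece i of (p[i] + r[k−i]).
r[1] = 4
r[2] = max(4+4, 8+0) = 8
r[3] = max(4+8, 8+4, 19+0) = 19
r[4] = max(4+19, 8+8, 19+4, 28+0) = 28
r[5] = max(4+28, 8+19, 19+8, 28+4, 33+0) = 33
r[6] = max(4+33, 8+28, 19+19, 28+8, 33+4, 19+0) = 38
r[7] = max(4+38, 8+33, 19+28, …, 19+4, 47+0) = 47
r[8] = max(4+47, 8+38, 19+33, …, 47+4, 27+0) = 56
r[9] = max(4+56, 8+47, 19+38, …, 27+4, 37+0) = 61
Maximum revenue is $61.
Now minimize piece count subject to staying optimal: for each k, pieces[k] = 1 + min over i with p[i]+r[k−i]=r[k] of pieces[k−i].
pieces[6] = 2
pieces[7] = 1
pieces[8] = 2
pieces[9] = 2

2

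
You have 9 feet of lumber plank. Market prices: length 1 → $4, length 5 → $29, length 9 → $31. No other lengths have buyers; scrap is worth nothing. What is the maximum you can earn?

Build r[k] bottom-up: r[k] = max over allowed piece i of (p[i] + r[k−i]).
r[1] = 4
r[2] = 8  (first piece 1, then r[1]=4)
r[3] = 12  (first piece 1, then r[2]=8)
r[4] = 16  (first piece 1, then r[3]=12)
r[5] = 29
r[6] = 33  (first piece 1, then r[5]=29)
r[7] = 37  (first piece 1, then r[6]=33)
r[8] = 41  (first piece 1, then r[7]=37)
r[9] = 45  (first piece 1, then r[8]=41)
One optimal cutting: 5 + 1 + 1 + 1 + 1 → $45.

45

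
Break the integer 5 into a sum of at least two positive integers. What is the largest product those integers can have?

Fill f[k] for k=2..5: at each k try every first piece i and multiply by the better of (k−i) uncut or f[k−i].
f[2] = 1×max(1,0) = 1×1 = 1
f[3] = 1×max(2,1) = 1×2 = 2
f[4] = 2×max(2,1) = 2×2 = 4
f[5] = 2×max(3,2) = 2×3 = 6
One optimal split: 3 + 2; product 3×2 = 6.

6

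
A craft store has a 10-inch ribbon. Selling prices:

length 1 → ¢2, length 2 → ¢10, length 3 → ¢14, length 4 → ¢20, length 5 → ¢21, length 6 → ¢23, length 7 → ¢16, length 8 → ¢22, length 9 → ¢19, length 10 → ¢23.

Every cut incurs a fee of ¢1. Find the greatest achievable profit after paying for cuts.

48

Consider every possible first cut. v[k] is the best of p[i]+v[k−i] over all sellable i≤k, charging 1 whenever i<k.
v[1] = 2
v[2] = max(2+2-1, 10+0) = 10
v[3] = max(2+10-1, 10+2-1, 14+0) = 14
v[4] = max(2+14-1, 10+10-1, 14+2-1, 20+0) = 20
v[5] = max(2+20-1, 10+14-1, 14+10-1, 20+2-1, 21+0) = 23
v[6] = max(2+23-1, 10+20-1, 14+14-1, 20+10-1, 21+2-1, 23+0) = 29
v[7] = max(2+29-1, 10+23-1, 14+20-1, …, 23+2-1, 16+0) = 33
v[8] = max(2+33-1, 10+29-1, 14+23-1, …, 16+2-1, 22+0) = 39
v[9] = max(2+39-1, 10+33-1, 14+29-1, …, 22+2-1, 19+0) = 42
v[10] = max(2+42-1, 10+39-1, 14+33-1, …, 19+2-1, 23+0) = 48
One optimal plan: pieces 4 + 4 + 2 (2 cuts) → ¢50 − ¢2 = ¢48.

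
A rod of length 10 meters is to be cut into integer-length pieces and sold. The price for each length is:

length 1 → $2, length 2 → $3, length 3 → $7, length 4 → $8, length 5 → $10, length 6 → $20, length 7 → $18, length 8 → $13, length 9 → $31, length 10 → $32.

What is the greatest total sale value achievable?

Consider every possible first cut. v[k] is the best of p[i]+v[k−i] over all sellable i≤k.
v[1] = 2
v[2] = 4  (first piece 1, then v[1]=2)
v[3] = 7
v[4] = 9  (first piece 1, then v[3]=7)
v[5] = 11  (first piece 1, then v[4]=9)
v[6] = 20
v[7] = 22  (first piece 1, then v[6]=20)
v[8] = 24  (first piece 1, then v[7]=22)
v[9] = 31
v[10] = 33  (first piece 1, then v[9]=31)
One optimal cutting: 9 + 1 → $31 + $2 = $33.

33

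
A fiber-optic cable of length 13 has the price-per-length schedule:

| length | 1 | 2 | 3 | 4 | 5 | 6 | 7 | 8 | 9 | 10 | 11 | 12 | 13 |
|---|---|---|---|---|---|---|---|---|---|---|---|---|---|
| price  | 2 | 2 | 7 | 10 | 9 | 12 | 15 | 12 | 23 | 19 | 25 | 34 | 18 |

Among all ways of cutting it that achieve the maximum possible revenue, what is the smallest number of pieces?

2

Build r[k] bottom-up: r[k] = max over allowed piece i of (p[i] + r[k−i]).
r[1] = 2
r[2] = max(2+2, 2+0) = 4
r[3] = max(2+4, 2+2, 7+0) = 7
r[4] = max(2+7, 2+4, 7+2, 10+0) = 10
r[5] = max(2+10, 2+7, 7+4, 10+2, 9+0) = 12
r[6] = max(2+12, 2+10, 7+7, 10+4, 9+2, 12+0) = 14
r[7] = max(2+14, 2+12, 7+10, …, 12+2, 15+0) = 17
r[8] = max(2+17, 2+14, 7+12, …, 15+2, 12+0) = 20
r[9] = max(2+20, 2+17, 7+14, …, 12+2, 23+0) = 23
r[10] = max(2+23, 2+20, 7+17, …, 23+2, 19+0) = 25
r[11] = max(2+25, 2+23, 7+20, …, 19+2, 25+0) = 27
r[12] = max(2+27, 2+25, 7+23, …, 25+2, 34+0) = 34
r[13] = max(2+34, 2+27, 7+25, …, 34+2, 18+0) = 36
Maximum revenue is $36.
Now minimize piece count subject to staying optimal: for each k, pieces[k] = 1 + min over i with p[i]+r[k−i]=r[k] of pieces[k−i].
pieces[10] = 2
pieces[11] = 3
pieces[12] = 1
pieces[13] = 2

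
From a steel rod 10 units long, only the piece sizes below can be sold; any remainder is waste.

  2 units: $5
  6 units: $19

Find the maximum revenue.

29

Let best[k] be the best obtainable value from length k. For each k, try every first piece i and keep the best of price[i] + best[k−i].
best[1] = 0
best[2] = 5
best[3] = 5
best[4] = 10  (first piece 2, then best[2]=5)
best[5] = 10
best[6] = 19
best[7] = 19
best[8] = 24  (first piece 2, then best[6]=19)
best[9] = 24
best[10] = 29  (first piece 2, then best[8]=24)
One optimal cutting: 6 + 2 + 2 → $29.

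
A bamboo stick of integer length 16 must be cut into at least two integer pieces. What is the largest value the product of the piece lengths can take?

324

Fill m[k] for k=2..16: at each k try every first piece i and multiply by the better of (k−i) uncut or m[k−i].
m[2] = 1·max(1,0) = 1·1 = 1
m[3] = 1·max(2,1) = 1·2 = 2
m[4] = 2·max(2,1) = 2·2 = 4
m[5] = 2·max(3,2) = 2·3 = 6
m[6] = 3·max(3,2) = 3·3 = 9
m[7] = 2·max(5,6) = 2·6 = 12
m[8] = 2·max(6,9) = 2·9 = 18
m[9] = 3·max(6,9) = 3·9 = 27
m[10] = 2·max(8,18) = 2·18 = 36
m[11] = 2·max(9,27) = 2·27 = 54
m[12] = 3·max(9,27) = 3·27 = 81
m[13] = 2·max(11,54) = 2·54 = 108
m[14] = 2·max(12,81) = 2·81 = 162
m[15] = 3·max(12,81) = 3·81 = 243
m[16] = 2·max(14,162) = 2·162 = 324
One optimal split: 3 + 3 + 3 + 3 + 2 + 2; product 3·3·3·3·2·2 = 324.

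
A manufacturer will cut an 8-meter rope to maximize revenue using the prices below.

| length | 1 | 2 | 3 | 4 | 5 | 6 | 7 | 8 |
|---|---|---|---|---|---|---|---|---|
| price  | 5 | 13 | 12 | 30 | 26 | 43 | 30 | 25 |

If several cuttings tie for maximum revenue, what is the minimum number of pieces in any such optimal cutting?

2

Let r[k] be the best obtainable value from length k. For each k, try every first piece i and keep the best of price[i] + r[k−i].
r[1] = 5
r[2] = 13
r[3] = 18  (first piece 1, then r[2]=13)
r[4] = 30
r[5] = 35  (first piece 1, then r[4]=30)
r[6] = 43  (first piece 2, then r[4]=30)
r[7] = 48  (first piece 1, then r[6]=43)
r[8] = 60  (first piece 4, then r[4]=30)
Maximum revenue is $60.
Now minimize piece count subject to staying optimal: for each k, pieces[k] = 1 + min over i with p[i]+r[k−i]=r[k] of pieces[k−i].
pieces[5] = 2
pieces[6] = 1
pieces[7] = 2
pieces[8] = 2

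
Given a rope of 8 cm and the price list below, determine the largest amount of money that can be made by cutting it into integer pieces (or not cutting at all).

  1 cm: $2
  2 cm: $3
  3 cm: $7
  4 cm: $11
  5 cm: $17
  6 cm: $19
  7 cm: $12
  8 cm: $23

Let R[k] be the best obtainable value from length k. For each k, try every first piece i and keep the best of price[i] + R[k−i].
R[1] = 2
R[2] = max(2+2, 3+0) = 4
R[3] = max(2+4, 3+2, 7+0) = 7
R[4] = max(2+7, 3+4, 7+2, 11+0) = 11
R[5] = max(2+11, 3+7, 7+4, 11+2, 17+0) = 17
R[6] = max(2+17, 3+11, 7+7, 11+4, 17+2, 19+0) = 19
R[7] = max(2+19, 3+17, 7+11, …, 19+2, 12+0) = 21
R[8] = max(2+21, 3+19, 7+17, …, 12+2, 23+0) = 24
One optimal cutting: 5 + 3 → $17 + $7 = $24.

24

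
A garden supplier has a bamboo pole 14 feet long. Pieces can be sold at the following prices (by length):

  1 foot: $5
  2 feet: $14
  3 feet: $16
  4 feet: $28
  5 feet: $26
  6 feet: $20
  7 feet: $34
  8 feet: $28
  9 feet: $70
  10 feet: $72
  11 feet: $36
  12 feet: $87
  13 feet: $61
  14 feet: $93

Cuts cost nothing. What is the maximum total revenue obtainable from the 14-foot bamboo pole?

103

Consider every possible first cut. v[k] is the best of p[i]+v[k−i] over all sellable i≤k.
v[1] = 5
v[2] = max(5+5, 14+0) = 14
v[3] = max(5+14, 14+5, 16+0) = 19
v[4] = max(5+19, 14+14, 16+5, 28+0) = 28
v[5] = max(5+28, 14+19, 16+14, 28+5, 26+0) = 33
v[6] = max(5+33, 14+28, 16+19, 28+14, 26+5, 20+0) = 42
v[7] = max(5+42, 14+33, 16+28, …, 20+5, 34+0) = 47
v[8] = max(5+47, 14+42, 16+33, …, 34+5, 28+0) = 56
v[9] = max(5+56, 14+47, 16+42, …, 28+5, 70+0) = 70
v[10] = max(5+70, 14+56, 16+47, …, 70+5, 72+0) = 75
v[11] = max(5+75, 14+70, 16+56, …, 72+5, 36+0) = 84
v[12] = max(5+84, 14+75, 16+70, …, 36+5, 87+0) = 89
v[13] = max(5+89, 14+84, 16+75, …, 87+5, 61+0) = 98
v[14] = max(5+98, 14+89, 16+84, …, 61+5, 93+0) = 103
One optimal cutting: 9 + 2 + 2 + 1 → $70 + $14 + $14 + $5 = $103.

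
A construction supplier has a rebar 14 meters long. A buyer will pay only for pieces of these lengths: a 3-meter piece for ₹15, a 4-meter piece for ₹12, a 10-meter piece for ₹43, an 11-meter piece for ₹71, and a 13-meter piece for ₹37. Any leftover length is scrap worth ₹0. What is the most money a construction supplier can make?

86

Let best[k] be the best obtainable value from length k. For each k, try every first piece i and keep the best of price[i] + best[k−i].
best[1] = 0
best[2] = 0
best[3] = 15
best[4] = max(15+0, 12+0) = 15
best[5] = max(15+0, 12+0) = 15
best[6] = max(15+15, 12+0) = 30
best[7] = max(15+15, 12+15) = 30
best[8] = max(15+15, 12+15) = 30
best[9] = max(15+30, 12+15) = 45
best[10] = max(15+30, 12+30, 43+0) = 45
best[11] = max(15+30, 12+30, 43+0, 71+0) = 71
best[12] = max(15+45, 12+30, 43+0, 71+0) = 71
best[13] = max(15+45, 12+45, 43+15, 71+0, 37+0) = 71
best[14] = max(15+71, 12+45, 43+15, 71+15, 37+0) = 86
One optimal cutting: 11 + 3 → ₹86.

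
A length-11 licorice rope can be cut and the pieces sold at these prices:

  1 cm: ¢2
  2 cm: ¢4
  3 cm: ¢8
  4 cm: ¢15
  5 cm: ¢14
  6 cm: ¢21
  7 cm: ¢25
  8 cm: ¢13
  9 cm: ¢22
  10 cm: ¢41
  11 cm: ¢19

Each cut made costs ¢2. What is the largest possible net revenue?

41

Build v[k] bottom-up: v[k] = max over allowed piece i of (p[i] + v[k−i]) − 2 per cut.
v[1] = 2
v[2] = 4
v[3] = 8
v[4] = 15
v[5] = 15  (first piece 1, then v[4]=15)
v[6] = 21
v[7] = 25
v[8] = 28  (first piece 4, then v[4]=15)
v[9] = 28  (first piece 1, then v[8]=28)
v[10] = 41
v[11] = 41  (first piece 1, then v[10]=41)
One optimal plan: pieces 10 + 1 (1 cut) → ¢43 − ¢2 = ¢41.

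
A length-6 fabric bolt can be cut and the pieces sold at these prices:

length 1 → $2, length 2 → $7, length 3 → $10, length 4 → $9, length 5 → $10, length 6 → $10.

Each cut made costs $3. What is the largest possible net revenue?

Build r[k] bottom-up: r[k] = max over allowed piece i of (p[i] + r[k−i]) − 3 per cut.
r[1] = 2
r[2] = max(2+2-3, 7+0) = 7
r[3] = max(2+7-3, 7+2-3, 10+0) = 10
r[4] = max(2+10-3, 7+7-3, 10+2-3, 9+0) = 11
r[5] = max(2+11-3, 7+10-3, 10+7-3, 9+2-3, 10+0) = 14
r[6] = max(2+14-3, 7+11-3, 10+10-3, 9+7-3, 10+2-3, 10+0) = 17
One optimal plan: pieces 3 + 3 (1 cut) → $20 − $3 = $17.

17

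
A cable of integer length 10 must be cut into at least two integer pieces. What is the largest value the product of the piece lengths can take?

36

Let m[k] be the best product for length k (with at least one cut). For each first piece i, the rest contributes max(k−i, m[k−i]).
m[2] = 1×max(1,0) = 1×1 = 1
m[3] = 1×max(2,1) = 1×2 = 2
m[4] = 2×max(2,1) = 2×2 = 4
m[5] = 2×max(3,2) = 2×3 = 6
m[6] = 3×max(3,2) = 3×3 = 9
m[7] = 2×max(5,6) = 2×6 = 12
m[8] = 2×max(6,9) = 2×9 = 18
m[9] = 3×max(6,9) = 3×9 = 27
m[10] = 2×max(8,18) = 2×18 = 36
One optimal split: 3 + 3 + 2 + 2; product 3×3×2×2 = 36.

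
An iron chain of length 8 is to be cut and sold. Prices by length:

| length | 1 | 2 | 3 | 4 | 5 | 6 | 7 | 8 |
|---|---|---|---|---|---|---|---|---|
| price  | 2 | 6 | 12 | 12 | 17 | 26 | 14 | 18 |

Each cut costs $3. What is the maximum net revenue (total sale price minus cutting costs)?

29

Let v[k] be the best obtainable value from length k. For each k, try every first piece i and keep the best of price[i] + v[k−i] minus the 3 cut fee when i<k.
v[1] = 2
v[2] = max(2+2-3, 6+0) = 6
v[3] = max(2+6-3, 6+2-3, 12+0) = 12
v[4] = max(2+12-3, 6+6-3, 12+2-3, 12+0) = 12
v[5] = max(2+12-3, 6+12-3, 12+6-3, 12+2-3, 17+0) = 17
v[6] = max(2+17-3, 6+12-3, 12+12-3, 12+6-3, 17+2-3, 26+0) = 26
v[7] = max(2+26-3, 6+17-3, 12+12-3, …, 26+2-3, 14+0) = 25
v[8] = max(2+25-3, 6+26-3, 12+17-3, …, 14+2-3, 18+0) = 29
One optimal plan: pieces 6 + 2 (1 cut) → $32 − $3 = $29.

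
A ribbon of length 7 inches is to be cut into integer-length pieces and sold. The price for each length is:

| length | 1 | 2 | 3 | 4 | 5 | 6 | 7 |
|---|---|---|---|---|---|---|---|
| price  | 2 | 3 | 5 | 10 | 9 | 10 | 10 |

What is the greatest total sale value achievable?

Let r[k] be the best obtainable value from length k. For each k, try every first piece i and keep the best of price[i] + r[k−i].
r[1] = 2
r[2] = max(2+2, 3+0) = 4
r[3] = max(2+4, 3+2, 5+0) = 6
r[4] = max(2+6, 3+4, 5+2, 10+0) = 10
r[5] = max(2+10, 3+6, 5+4, 10+2, 9+0) = 12
r[6] = max(2+12, 3+10, 5+6, 10+4, 9+2, 10+0) = 14
r[7] = max(2+14, 3+12, 5+10, …, 10+2, 10+0) = 16
One optimal cutting: 4 + 1 + 1 + 1 → ¢10 + ¢2 + ¢2 + ¢2 = ¢16.

16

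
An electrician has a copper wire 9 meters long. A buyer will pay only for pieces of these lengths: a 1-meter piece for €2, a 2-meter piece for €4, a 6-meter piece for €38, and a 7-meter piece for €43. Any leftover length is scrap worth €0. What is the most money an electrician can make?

Consider every possible first cut. r[k] is the best of p[i]+r[k−i] over all sellable i≤k.
r[1] = 2
r[2] = max(2+2, 4+0) = 4
r[3] = max(2+4, 4+2) = 6
r[4] = max(2+6, 4+4) = 8
r[5] = max(2+8, 4+6) = 10
r[6] = max(2+10, 4+8, 38+0) = 38
r[7] = max(2+38, 4+10, 38+2, 43+0) = 43
r[8] = max(2+43, 4+38, 38+4, 43+2) = 45
r[9] = max(2+45, 4+43, 38+6, 43+4) = 47
One optimal cutting: 7 + 1 + 1 → €47.

47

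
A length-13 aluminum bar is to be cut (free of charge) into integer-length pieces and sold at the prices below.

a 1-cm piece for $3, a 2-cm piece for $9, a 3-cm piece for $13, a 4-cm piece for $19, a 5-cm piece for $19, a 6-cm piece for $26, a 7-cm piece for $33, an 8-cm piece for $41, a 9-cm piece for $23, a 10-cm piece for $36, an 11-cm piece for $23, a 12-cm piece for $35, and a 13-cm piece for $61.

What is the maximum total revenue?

63

Consider every possible first cut. best[k] is the best of p[i]+best[k−i] over all sellable i≤k.
best[1] = 3
best[2] = max(3+3, 9+0) = 9
best[3] = max(3+9, 9+3, 13+0) = 13
best[4] = max(3+13, 9+9, 13+3, 19+0) = 19
best[5] = max(3+19, 9+13, 13+9, 19+3, 19+0) = 22
best[6] = max(3+22, 9+19, 13+13, 19+9, 19+3, 26+0) = 28
best[7] = max(3+28, 9+22, 13+19, …, 26+3, 33+0) = 33
best[8] = max(3+33, 9+28, 13+22, …, 33+3, 41+0) = 41
best[9] = max(3+41, 9+33, 13+28, …, 41+3, 23+0) = 44
best[10] = max(3+44, 9+41, 13+33, …, 23+3, 36+0) = 50
best[11] = max(3+50, 9+44, 13+41, …, 36+3, 23+0) = 54
best[12] = max(3+54, 9+50, 13+44, …, 23+3, 35+0) = 60
best[13] = max(3+60, 9+54, 13+50, …, 35+3, 61+0) = 63
One optimal cutting: 8 + 4 + 1 → $41 + $19 + $3 = $63.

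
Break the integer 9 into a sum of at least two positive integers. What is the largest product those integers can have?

27

Let f[k] be the best product for length k (with at least one cut). For each first piece i, the rest contributes max(k−i, f[k−i]).
Small cases: f[2]=1, f[3]=2, f[4]=4.
f[5] = 2×max(3,2) = 2×3 = 6
f[6] = 3×max(3,2) = 3×3 = 9
f[7] = 2×max(5,6) = 2×6 = 12
f[8] = 2×max(6,9) = 2×9 = 18
f[9] = 3×max(6,9) = 3×9 = 27
One optimal split: 3 + 3 + 3; product 3×3×3 = 27.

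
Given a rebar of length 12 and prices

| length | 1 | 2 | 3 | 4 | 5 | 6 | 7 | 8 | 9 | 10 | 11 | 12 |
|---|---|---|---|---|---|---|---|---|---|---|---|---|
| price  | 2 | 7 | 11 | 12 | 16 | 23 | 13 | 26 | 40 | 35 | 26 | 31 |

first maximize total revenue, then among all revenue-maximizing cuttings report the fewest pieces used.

Consider every possible first cut. r[k] is the best of p[i]+r[k−i] over all sellable i≤k.
r[1] = 2
r[2] = 7
r[3] = 11
r[4] = 14  (first piece 2, then r[2]=7)
r[5] = 18  (first piece 2, then r[3]=11)
r[6] = 23
r[7] = 25  (first piece 1, then r[6]=23)
r[8] = 30  (first piece 2, then r[6]=23)
r[9] = 40
r[10] = 42  (first piece 1, then r[9]=40)
r[11] = 47  (first piece 2, then r[9]=40)
r[12] = 51  (first piece 3, then r[9]=40)
Maximum revenue is ₹51.
Now minimize piece count subject to staying optimal: for each k, pieces[k] = 1 + min over i with p[i]+r[k−i]=r[k] of pieces[k−i].
pieces[9] = 1
pieces[10] = 2
pieces[11] = 2
pieces[12] = 2

2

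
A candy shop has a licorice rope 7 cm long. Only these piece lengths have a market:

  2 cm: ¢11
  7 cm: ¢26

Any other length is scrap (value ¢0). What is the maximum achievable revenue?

Consider every possible first cut. f[k] is the best of p[i]+f[k−i] over all sellable i≤k.
f[1] = 0
f[2] = 11
f[3] = 11
f[4] = 22  (first piece 2, then f[2]=11)
f[5] = 22
f[6] = 33  (first piece 2, then f[4]=22)
f[7] = max(11+22, 26+0) = 33
One optimal cutting: pieces 2 + 2 + 2 with 1 cm of scrap → ¢33.

33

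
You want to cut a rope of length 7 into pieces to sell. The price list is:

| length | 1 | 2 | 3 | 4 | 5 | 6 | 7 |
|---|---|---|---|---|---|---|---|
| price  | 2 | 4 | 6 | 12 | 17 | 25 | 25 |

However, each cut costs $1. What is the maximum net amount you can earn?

Let v[k] be the best obtainable value from length k. For each k, try every first piece i and keep the best of price[i] + v[k−i] minus the 1 cut fee when i<k.
v[1] = 2
v[2] = 4
v[3] = 6
v[4] = 12
v[5] = 17
v[6] = 25
v[7] = 26  (first piece 1, then v[6]=25)
One optimal plan: pieces 6 + 1 (1 cut) → $27 − $1 = $26.

26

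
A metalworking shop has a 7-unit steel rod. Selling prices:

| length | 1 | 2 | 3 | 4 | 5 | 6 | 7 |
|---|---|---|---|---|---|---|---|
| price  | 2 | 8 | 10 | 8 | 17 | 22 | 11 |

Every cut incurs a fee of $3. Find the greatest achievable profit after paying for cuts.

22

Let v[k] be the best obtainable value from length k. For each k, try every first piece i and keep the best of price[i] + v[k−i] minus the 3 cut fee when i<k.
v[1] = 2
v[2] = max(2+2-3, 8+0) = 8
v[3] = max(2+8-3, 8+2-3, 10+0) = 10
v[4] = max(2+10-3, 8+8-3, 10+2-3, 8+0) = 13
v[5] = max(2+13-3, 8+10-3, 10+8-3, 8+2-3, 17+0) = 17
v[6] = max(2+17-3, 8+13-3, 10+10-3, 8+8-3, 17+2-3, 22+0) = 22
v[7] = max(2+22-3, 8+17-3, 10+13-3, …, 22+2-3, 11+0) = 22
One optimal plan: pieces 5 + 2 (1 cut) → $25 − $3 = $22.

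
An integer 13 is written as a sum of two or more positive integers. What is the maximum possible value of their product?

Fill prod[k] for k=2..13: at each k try every first piece i and multiply by the better of (k−i) uncut or prod[k−i].
prod[2] = 1*max(1,0) = 1*1 = 1
prod[3] = max(1*2, 2*1) = 2
prod[4] = max(1*3, 2*2, 3*1) = 4
prod[5] = max(1*4, 2*3, 3*2, 4*1) = 6
prod[6] = max(1*6, 2*4, 3*3, 4*2, 5*1) = 9
prod[7] = max(1*9, 2*6, 3*4, 4*3, 5*2, 6*1) = 12
prod[8] = max(1*12, 2*9, 3*6, …, 6*2, 7*1) = 18
prod[9] = max(1*18, 2*12, 3*9, …, 7*2, 8*1) = 27
prod[10] = max(1*27, 2*18, 3*12, …, 8*2, 9*1) = 36
prod[11] = max(1*36, 2*27, 3*18, …, 9*2, 10*1) = 54
prod[12] = max(1*54, 2*36, 3*27, …, 10*2, 11*1) = 81
prod[13] = max(1*81, 2*54, 3*36, …, 11*2, 12*1) = 108
One optimal split: 3 + 3 + 3 + 2 + 2; product 3*3*3*2*2 = 108.

108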